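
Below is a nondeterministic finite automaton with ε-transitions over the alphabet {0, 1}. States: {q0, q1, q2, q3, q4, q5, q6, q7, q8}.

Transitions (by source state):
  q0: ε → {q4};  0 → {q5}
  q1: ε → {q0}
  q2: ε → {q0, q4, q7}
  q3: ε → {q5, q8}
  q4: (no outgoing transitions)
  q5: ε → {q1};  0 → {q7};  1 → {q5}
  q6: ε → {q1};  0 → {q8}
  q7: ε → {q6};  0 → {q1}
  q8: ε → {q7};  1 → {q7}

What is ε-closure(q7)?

{q0, q1, q4, q6, q7}

Start with {q7}.
From q7 via ε: add q6.
From q6 via ε: add q1.
From q1 via ε: add q0.
From q0 via ε: add q4.
No new states can be added; the closed set is {q0, q1, q4, q6, q7}.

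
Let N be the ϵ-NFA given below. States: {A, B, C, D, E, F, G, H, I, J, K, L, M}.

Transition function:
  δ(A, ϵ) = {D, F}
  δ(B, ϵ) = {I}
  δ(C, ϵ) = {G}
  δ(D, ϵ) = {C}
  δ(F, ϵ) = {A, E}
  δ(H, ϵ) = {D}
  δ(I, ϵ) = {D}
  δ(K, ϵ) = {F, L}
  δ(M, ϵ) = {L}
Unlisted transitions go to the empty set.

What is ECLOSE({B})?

{B, C, D, G, I}

Start with {B}.
From B via ϵ: add I.
From I via ϵ: add D.
From D via ϵ: add C.
From C via ϵ: add G.
No new states can be added; the closed set is {B, C, D, G, I}.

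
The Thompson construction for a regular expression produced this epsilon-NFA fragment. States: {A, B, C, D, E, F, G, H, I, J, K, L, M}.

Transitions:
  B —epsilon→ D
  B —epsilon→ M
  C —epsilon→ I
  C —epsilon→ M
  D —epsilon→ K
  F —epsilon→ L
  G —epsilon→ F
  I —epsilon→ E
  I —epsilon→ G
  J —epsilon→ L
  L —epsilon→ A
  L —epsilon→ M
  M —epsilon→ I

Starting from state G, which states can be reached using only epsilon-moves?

{A, E, F, G, I, L, M}

Start with {G}.
From G via epsilon: add F.
From F via epsilon: add L.
From L via epsilon: add A, M.
From M via epsilon: add I.
From I via epsilon: add E.
No new states can be added; the closed set is {A, E, F, G, I, L, M}.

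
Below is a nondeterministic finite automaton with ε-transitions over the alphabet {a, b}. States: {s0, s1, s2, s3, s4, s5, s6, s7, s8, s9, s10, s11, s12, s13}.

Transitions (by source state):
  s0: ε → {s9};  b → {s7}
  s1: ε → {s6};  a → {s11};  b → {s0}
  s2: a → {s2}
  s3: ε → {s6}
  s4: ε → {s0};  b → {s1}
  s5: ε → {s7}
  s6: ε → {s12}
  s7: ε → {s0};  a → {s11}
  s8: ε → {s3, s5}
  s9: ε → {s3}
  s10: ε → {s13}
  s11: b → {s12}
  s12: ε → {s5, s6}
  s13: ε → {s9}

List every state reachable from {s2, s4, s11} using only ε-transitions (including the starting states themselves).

Start with {s2, s4, s11}.
From s4 via ε: add s0.
From s0 via ε: add s9.
From s9 via ε: add s3.
From s3 via ε: add s6.
From s6 via ε: add s12.
From s12 via ε: add s5.
From s5 via ε: add s7.
No new states can be added; the closed set is {s0, s2, s3, s4, s5, s6, s7, s9, s11, s12}.

{s0, s2, s3, s4, s5, s6, s7, s9, s11, s12}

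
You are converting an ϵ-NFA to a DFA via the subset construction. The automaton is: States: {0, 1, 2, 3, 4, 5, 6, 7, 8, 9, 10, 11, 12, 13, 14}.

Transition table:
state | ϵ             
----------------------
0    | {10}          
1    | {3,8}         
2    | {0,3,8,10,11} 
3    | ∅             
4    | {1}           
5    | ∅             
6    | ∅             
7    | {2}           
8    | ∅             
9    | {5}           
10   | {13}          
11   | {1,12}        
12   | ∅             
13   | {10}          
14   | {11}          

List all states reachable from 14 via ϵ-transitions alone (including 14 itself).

{1, 3, 8, 11, 12, 14}

Start with {14}.
From 14 via ϵ: add 11.
From 11 via ϵ: add 1, 12.
From 1 via ϵ: add 3, 8.
No new states can be added; the closed set is {1, 3, 8, 11, 12, 14}.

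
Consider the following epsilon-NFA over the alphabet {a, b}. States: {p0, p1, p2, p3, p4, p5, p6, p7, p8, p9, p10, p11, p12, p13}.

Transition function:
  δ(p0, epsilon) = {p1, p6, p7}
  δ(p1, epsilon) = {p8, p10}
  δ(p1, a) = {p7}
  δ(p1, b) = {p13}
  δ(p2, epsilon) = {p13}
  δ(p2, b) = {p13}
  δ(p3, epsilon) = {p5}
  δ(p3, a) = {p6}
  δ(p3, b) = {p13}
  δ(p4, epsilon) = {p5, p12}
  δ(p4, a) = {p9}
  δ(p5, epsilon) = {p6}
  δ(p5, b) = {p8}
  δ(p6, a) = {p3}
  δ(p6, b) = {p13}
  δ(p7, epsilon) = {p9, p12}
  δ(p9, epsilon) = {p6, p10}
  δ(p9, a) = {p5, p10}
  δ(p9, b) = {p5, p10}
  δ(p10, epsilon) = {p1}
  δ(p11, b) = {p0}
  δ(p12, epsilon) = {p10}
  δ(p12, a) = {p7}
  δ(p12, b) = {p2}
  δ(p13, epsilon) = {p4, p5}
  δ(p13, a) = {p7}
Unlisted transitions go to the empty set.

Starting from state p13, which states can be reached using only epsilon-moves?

Start with {p13}.
From p13 via epsilon: add p4, p5.
From p4 via epsilon: add p12.
From p5 via epsilon: add p6.
From p12 via epsilon: add p10.
From p10 via epsilon: add p1.
From p1 via epsilon: add p8.
No new states can be added; the closed set is {p1, p4, p5, p6, p8, p10, p12, p13}.

{p1, p4, p5, p6, p8, p10, p12, p13}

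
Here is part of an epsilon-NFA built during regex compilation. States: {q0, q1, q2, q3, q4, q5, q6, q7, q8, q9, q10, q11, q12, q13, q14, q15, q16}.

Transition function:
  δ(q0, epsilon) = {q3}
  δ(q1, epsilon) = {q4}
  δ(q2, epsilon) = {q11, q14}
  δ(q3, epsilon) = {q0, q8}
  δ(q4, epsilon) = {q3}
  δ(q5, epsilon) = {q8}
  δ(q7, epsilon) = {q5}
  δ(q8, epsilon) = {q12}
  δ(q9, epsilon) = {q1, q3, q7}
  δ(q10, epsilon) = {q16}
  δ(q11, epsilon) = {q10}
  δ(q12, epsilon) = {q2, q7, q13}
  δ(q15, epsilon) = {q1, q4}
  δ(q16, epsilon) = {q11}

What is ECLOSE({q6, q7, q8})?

{q2, q5, q6, q7, q8, q10, q11, q12, q13, q14, q16}

Start with {q6, q7, q8}.
From q7 via epsilon: add q5.
From q8 via epsilon: add q12.
From q12 via epsilon: add q2, q13.
From q2 via epsilon: add q11, q14.
From q11 via epsilon: add q10.
From q10 via epsilon: add q16.
No new states can be added; the closed set is {q2, q5, q6, q7, q8, q10, q11, q12, q13, q14, q16}.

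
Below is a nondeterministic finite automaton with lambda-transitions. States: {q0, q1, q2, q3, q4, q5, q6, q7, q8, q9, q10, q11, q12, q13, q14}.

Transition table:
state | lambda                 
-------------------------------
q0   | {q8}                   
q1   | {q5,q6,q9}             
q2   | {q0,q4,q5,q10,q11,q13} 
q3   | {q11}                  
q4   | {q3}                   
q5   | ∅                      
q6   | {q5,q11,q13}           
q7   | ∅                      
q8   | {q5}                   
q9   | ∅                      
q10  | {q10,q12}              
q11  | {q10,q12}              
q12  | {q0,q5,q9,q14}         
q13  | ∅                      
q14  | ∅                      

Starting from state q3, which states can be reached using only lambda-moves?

{q0, q3, q5, q8, q9, q10, q11, q12, q14}

Start with {q3}.
From q3 via lambda: add q11.
From q11 via lambda: add q10, q12.
From q12 via lambda: add q0, q5, q9, q14.
From q0 via lambda: add q8.
No new states can be added; the closed set is {q0, q3, q5, q8, q9, q10, q11, q12, q14}.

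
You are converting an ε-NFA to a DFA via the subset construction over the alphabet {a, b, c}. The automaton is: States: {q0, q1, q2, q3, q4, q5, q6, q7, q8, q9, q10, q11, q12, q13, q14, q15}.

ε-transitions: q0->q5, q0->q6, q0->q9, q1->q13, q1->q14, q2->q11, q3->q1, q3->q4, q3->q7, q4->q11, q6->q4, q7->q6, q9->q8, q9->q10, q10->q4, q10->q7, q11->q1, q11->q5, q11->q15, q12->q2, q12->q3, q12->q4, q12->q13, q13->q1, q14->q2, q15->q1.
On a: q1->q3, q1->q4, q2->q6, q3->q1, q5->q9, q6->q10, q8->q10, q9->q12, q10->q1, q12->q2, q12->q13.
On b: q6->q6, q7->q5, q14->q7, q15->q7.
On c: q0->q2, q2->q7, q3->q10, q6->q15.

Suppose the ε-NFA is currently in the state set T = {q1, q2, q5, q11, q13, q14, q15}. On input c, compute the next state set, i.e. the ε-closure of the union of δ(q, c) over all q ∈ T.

{q1, q2, q4, q5, q6, q7, q11, q13, q14, q15}

q2 on c → {q7}.
No c-transition from q1, q5, q11, q13, q14, q15.
Union after reading c: {q7}.
Now take the ε-closure:
From q7 via ε: add q6.
From q6 via ε: add q4.
From q4 via ε: add q11.
From q11 via ε: add q1, q5, q15.
From q1 via ε: add q13, q14.
From q14 via ε: add q2.
No new states can be added; the closed set is {q1, q2, q4, q5, q6, q7, q11, q13, q14, q15}.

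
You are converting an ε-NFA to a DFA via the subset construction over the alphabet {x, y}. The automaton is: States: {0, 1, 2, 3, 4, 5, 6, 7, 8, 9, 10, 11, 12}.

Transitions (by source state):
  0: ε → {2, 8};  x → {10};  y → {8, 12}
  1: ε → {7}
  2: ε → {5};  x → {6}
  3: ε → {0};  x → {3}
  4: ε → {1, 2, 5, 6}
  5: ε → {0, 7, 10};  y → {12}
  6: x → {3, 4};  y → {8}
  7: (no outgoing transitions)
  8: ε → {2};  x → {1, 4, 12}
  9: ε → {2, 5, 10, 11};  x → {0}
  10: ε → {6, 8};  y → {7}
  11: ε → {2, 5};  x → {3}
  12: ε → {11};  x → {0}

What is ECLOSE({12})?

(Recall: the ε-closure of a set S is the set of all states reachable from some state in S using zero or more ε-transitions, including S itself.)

{0, 2, 5, 6, 7, 8, 10, 11, 12}

Start with {12}.
From 12 via ε: add 11.
From 11 via ε: add 2, 5.
From 5 via ε: add 0, 7, 10.
From 0 via ε: add 8.
From 10 via ε: add 6.
No new states can be added; the closed set is {0, 2, 5, 6, 7, 8, 10, 11, 12}.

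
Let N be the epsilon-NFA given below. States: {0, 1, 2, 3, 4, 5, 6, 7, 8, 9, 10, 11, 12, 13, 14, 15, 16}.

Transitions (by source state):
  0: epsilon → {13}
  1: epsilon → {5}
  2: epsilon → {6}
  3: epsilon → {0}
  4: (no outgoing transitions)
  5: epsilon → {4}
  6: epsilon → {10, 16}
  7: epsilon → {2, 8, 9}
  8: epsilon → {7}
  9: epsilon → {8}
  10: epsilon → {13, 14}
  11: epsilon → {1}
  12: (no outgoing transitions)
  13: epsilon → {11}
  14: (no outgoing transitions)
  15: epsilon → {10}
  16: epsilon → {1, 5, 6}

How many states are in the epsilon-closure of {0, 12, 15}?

10

Start with {0, 12, 15}.
From 0 via epsilon: add 13.
From 15 via epsilon: add 10.
From 10 via epsilon: add 14.
From 13 via epsilon: add 11.
From 11 via epsilon: add 1.
From 1 via epsilon: add 5.
From 5 via epsilon: add 4.
epsilon-closure = {0, 1, 4, 5, 10, 11, 12, 13, 14, 15}, which has 10 states.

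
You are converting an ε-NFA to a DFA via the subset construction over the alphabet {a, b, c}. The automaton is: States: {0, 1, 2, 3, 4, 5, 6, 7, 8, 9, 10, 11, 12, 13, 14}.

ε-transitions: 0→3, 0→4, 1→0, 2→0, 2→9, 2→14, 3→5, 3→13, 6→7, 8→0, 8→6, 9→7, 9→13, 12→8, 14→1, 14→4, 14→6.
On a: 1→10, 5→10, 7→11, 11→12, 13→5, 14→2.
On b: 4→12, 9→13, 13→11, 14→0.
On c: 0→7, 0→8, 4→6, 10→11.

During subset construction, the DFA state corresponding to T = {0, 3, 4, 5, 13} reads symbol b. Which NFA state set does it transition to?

4 on b → {12}.
13 on b → {11}.
No b-transition from 0, 3, 5.
Union after reading b: {11, 12}.
Now take the ε-closure:
From 12 via ε: add 8.
From 8 via ε: add 0, 6.
From 0 via ε: add 3, 4.
From 6 via ε: add 7.
From 3 via ε: add 5, 13.
No new states can be added; the closed set is {0, 3, 4, 5, 6, 7, 8, 11, 12, 13}.

{0, 3, 4, 5, 6, 7, 8, 11, 12, 13}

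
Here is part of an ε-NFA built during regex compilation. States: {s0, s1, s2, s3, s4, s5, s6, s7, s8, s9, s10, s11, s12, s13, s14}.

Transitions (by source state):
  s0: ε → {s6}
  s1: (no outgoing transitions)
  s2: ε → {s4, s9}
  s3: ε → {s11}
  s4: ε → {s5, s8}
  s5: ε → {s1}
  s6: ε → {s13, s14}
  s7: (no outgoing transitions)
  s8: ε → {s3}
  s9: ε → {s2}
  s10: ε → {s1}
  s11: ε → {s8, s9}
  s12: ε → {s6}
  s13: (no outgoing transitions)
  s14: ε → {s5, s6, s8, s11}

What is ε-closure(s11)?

Start with {s11}.
From s11 via ε: add s8, s9.
From s8 via ε: add s3.
From s9 via ε: add s2.
From s2 via ε: add s4.
From s4 via ε: add s5.
From s5 via ε: add s1.
No new states can be added; the closed set is {s1, s2, s3, s4, s5, s8, s9, s11}.

{s1, s2, s3, s4, s5, s8, s9, s11}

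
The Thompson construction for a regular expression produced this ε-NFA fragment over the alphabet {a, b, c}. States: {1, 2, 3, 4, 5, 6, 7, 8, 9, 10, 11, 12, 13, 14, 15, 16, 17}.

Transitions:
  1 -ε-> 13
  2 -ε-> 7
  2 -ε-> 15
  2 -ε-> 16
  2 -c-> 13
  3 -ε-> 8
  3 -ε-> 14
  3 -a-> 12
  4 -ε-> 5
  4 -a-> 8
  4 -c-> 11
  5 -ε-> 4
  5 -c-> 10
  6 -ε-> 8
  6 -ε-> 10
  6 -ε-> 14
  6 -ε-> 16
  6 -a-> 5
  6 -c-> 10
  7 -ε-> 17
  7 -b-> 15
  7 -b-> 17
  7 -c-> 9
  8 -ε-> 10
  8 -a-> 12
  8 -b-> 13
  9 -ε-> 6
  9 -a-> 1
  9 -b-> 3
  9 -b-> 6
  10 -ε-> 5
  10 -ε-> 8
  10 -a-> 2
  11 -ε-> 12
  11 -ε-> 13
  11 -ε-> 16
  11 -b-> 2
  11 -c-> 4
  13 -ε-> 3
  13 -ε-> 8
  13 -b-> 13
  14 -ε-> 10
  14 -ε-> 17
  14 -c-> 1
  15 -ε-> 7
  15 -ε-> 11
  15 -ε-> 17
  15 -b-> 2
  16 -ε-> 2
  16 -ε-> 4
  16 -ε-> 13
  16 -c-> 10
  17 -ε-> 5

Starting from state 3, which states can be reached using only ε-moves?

{3, 4, 5, 8, 10, 14, 17}

Start with {3}.
From 3 via ε: add 8, 14.
From 8 via ε: add 10.
From 14 via ε: add 17.
From 10 via ε: add 5.
From 5 via ε: add 4.
No new states can be added; the closed set is {3, 4, 5, 8, 10, 14, 17}.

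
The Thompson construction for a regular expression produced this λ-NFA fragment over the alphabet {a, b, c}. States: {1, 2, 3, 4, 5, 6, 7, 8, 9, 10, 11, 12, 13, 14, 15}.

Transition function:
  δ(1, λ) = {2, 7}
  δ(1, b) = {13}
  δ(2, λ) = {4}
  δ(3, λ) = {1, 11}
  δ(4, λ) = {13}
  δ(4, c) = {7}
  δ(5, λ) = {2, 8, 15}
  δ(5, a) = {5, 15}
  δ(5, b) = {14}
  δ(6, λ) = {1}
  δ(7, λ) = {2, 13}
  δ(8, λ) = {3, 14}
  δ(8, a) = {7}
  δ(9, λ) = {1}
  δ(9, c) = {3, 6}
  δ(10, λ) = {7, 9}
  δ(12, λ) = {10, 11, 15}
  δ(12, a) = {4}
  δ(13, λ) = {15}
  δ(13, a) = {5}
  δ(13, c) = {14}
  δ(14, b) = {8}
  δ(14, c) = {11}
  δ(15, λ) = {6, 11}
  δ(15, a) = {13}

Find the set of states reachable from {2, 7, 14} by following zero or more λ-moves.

{1, 2, 4, 6, 7, 11, 13, 14, 15}

Start with {2, 7, 14}.
From 2 via λ: add 4.
From 7 via λ: add 13.
From 13 via λ: add 15.
From 15 via λ: add 6, 11.
From 6 via λ: add 1.
No new states can be added; the closed set is {1, 2, 4, 6, 7, 11, 13, 14, 15}.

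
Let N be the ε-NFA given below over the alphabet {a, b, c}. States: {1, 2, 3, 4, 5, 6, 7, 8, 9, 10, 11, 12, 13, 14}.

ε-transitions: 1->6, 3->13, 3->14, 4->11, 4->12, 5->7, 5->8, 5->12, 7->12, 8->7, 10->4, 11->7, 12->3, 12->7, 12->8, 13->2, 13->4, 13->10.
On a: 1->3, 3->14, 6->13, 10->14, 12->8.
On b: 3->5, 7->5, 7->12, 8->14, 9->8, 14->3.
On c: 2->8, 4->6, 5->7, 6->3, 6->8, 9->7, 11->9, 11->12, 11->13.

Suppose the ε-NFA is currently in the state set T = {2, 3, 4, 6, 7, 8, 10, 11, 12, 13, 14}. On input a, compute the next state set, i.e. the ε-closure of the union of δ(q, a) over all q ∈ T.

3 on a → {14}.
6 on a → {13}.
10 on a → {14}.
12 on a → {8}.
No a-transition from 2, 4, 7, 8, 11, 13, 14.
Union after reading a: {8, 13, 14}.
Now take the ε-closure:
From 8 via ε: add 7.
From 13 via ε: add 2, 4, 10.
From 4 via ε: add 11, 12.
From 12 via ε: add 3.
No new states can be added; the closed set is {2, 3, 4, 7, 8, 10, 11, 12, 13, 14}.

{2, 3, 4, 7, 8, 10, 11, 12, 13, 14}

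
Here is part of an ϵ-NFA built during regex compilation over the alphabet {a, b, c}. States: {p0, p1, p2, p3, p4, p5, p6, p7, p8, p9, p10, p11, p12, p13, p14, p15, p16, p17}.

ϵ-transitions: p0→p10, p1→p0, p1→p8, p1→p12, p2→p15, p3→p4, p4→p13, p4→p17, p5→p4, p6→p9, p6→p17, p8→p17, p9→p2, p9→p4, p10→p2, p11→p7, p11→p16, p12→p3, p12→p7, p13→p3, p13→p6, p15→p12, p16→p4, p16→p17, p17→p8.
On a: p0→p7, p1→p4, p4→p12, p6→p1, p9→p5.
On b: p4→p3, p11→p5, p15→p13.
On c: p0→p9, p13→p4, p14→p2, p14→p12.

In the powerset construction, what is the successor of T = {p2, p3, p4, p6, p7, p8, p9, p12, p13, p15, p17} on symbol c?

p13 on c → {p4}.
No c-transition from p2, p3, p4, p6, p7, p8, p9, p12, p15, p17.
Union after reading c: {p4}.
Now take the ϵ-closure:
From p4 via ϵ: add p13, p17.
From p13 via ϵ: add p3, p6.
From p17 via ϵ: add p8.
From p6 via ϵ: add p9.
From p9 via ϵ: add p2.
From p2 via ϵ: add p15.
From p15 via ϵ: add p12.
From p12 via ϵ: add p7.
No new states can be added; the closed set is {p2, p3, p4, p6, p7, p8, p9, p12, p13, p15, p17}.

{p2, p3, p4, p6, p7, p8, p9, p12, p13, p15, p17}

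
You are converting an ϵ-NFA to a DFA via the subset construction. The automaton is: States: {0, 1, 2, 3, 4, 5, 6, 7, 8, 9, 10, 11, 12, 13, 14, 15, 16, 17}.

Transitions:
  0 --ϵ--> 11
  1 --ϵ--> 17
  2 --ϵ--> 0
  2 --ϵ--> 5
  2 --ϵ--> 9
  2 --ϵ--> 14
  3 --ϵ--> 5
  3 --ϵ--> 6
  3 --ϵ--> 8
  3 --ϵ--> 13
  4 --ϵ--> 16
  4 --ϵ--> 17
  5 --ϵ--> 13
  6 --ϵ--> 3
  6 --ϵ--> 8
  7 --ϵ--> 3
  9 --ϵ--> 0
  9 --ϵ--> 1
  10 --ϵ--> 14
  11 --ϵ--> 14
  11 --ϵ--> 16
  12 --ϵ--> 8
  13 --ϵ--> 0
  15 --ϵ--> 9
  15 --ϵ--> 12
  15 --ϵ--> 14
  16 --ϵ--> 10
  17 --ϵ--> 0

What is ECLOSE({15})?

{0, 1, 8, 9, 10, 11, 12, 14, 15, 16, 17}

Start with {15}.
From 15 via ϵ: add 9, 12, 14.
From 9 via ϵ: add 0, 1.
From 12 via ϵ: add 8.
From 0 via ϵ: add 11.
From 1 via ϵ: add 17.
From 11 via ϵ: add 16.
From 16 via ϵ: add 10.
No new states can be added; the closed set is {0, 1, 8, 9, 10, 11, 12, 14, 15, 16, 17}.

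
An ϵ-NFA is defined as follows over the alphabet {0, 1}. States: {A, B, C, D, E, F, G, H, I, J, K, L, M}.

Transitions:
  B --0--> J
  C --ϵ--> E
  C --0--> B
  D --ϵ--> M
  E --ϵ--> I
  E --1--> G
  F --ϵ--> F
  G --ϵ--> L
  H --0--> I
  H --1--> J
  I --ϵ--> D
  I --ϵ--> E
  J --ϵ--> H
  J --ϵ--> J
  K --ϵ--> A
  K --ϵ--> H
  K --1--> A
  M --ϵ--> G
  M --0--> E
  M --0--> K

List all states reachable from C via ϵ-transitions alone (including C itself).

Start with {C}.
From C via ϵ: add E.
From E via ϵ: add I.
From I via ϵ: add D.
From D via ϵ: add M.
From M via ϵ: add G.
From G via ϵ: add L.
No new states can be added; the closed set is {C, D, E, G, I, L, M}.

{C, D, E, G, I, L, M}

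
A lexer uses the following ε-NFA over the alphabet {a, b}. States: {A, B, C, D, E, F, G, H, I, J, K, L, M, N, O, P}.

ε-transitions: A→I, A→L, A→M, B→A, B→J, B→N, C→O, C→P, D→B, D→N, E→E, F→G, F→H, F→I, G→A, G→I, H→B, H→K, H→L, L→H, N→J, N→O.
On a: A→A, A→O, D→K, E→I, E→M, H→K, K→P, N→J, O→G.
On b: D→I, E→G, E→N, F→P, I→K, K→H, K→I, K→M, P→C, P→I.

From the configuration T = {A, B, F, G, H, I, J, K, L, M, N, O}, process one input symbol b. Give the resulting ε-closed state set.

F on b → {P}.
I on b → {K}.
K on b → {H, I, M}.
No b-transition from A, B, G, H, J, L, M, N, O.
Union after reading b: {H, I, K, M, P}.
Now take the ε-closure:
From H via ε: add B, L.
From B via ε: add A, J, N.
From N via ε: add O.
No new states can be added; the closed set is {A, B, H, I, J, K, L, M, N, O, P}.

{A, B, H, I, J, K, L, M, N, O, P}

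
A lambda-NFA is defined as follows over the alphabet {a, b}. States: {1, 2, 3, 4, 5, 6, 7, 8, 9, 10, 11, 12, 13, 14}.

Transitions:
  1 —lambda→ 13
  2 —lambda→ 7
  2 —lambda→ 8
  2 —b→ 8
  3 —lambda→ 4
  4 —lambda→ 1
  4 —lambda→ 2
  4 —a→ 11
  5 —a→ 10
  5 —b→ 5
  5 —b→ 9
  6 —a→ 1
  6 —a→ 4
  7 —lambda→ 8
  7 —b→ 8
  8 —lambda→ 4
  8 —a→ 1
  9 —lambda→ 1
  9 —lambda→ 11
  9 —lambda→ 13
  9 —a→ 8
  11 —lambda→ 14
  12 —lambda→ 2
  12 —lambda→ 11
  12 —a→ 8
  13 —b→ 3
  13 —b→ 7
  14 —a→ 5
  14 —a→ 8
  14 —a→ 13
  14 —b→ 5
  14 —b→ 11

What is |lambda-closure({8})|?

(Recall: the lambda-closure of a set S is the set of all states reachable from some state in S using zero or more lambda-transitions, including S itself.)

Start with {8}.
From 8 via lambda: add 4.
From 4 via lambda: add 1, 2.
From 1 via lambda: add 13.
From 2 via lambda: add 7.
lambda-closure = {1, 2, 4, 7, 8, 13}, which has 6 states.

6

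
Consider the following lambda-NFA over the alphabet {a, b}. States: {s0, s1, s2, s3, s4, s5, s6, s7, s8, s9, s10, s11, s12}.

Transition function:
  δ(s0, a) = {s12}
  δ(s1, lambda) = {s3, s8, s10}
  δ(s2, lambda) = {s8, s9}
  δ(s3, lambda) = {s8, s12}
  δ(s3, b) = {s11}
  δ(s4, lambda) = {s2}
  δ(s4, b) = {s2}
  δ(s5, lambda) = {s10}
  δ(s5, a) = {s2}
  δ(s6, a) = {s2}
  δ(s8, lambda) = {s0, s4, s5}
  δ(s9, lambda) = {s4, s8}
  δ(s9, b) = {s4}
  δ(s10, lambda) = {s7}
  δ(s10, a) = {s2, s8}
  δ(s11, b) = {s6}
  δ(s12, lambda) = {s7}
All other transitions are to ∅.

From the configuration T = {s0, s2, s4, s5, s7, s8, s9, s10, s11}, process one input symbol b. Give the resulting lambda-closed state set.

s4 on b → {s2}.
s9 on b → {s4}.
s11 on b → {s6}.
No b-transition from s0, s2, s5, s7, s8, s10.
Union after reading b: {s2, s4, s6}.
Now take the lambda-closure:
From s2 via lambda: add s8, s9.
From s8 via lambda: add s0, s5.
From s5 via lambda: add s10.
From s10 via lambda: add s7.
No new states can be added; the closed set is {s0, s2, s4, s5, s6, s7, s8, s9, s10}.

{s0, s2, s4, s5, s6, s7, s8, s9, s10}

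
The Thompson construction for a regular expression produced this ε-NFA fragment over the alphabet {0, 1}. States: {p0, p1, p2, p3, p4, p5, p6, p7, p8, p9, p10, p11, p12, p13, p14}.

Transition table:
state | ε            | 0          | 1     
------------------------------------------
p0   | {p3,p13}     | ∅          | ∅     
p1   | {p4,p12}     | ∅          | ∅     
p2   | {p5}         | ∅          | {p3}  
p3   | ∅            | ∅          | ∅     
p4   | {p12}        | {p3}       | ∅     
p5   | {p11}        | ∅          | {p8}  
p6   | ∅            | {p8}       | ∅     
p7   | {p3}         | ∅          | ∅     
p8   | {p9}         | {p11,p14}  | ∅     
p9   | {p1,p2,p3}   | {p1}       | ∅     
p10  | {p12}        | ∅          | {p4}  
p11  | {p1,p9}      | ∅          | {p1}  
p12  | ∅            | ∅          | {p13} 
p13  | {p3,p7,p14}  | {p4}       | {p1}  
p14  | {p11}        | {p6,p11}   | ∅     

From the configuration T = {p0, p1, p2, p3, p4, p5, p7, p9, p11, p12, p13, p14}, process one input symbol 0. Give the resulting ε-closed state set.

{p1, p2, p3, p4, p5, p6, p9, p11, p12}

p4 on 0 → {p3}.
p9 on 0 → {p1}.
p13 on 0 → {p4}.
p14 on 0 → {p6, p11}.
No 0-transition from p0, p1, p2, p3, p5, p7, p11, p12.
Union after reading 0: {p1, p3, p4, p6, p11}.
Now take the ε-closure:
From p1 via ε: add p12.
From p11 via ε: add p9.
From p9 via ε: add p2.
From p2 via ε: add p5.
No new states can be added; the closed set is {p1, p2, p3, p4, p5, p6, p9, p11, p12}.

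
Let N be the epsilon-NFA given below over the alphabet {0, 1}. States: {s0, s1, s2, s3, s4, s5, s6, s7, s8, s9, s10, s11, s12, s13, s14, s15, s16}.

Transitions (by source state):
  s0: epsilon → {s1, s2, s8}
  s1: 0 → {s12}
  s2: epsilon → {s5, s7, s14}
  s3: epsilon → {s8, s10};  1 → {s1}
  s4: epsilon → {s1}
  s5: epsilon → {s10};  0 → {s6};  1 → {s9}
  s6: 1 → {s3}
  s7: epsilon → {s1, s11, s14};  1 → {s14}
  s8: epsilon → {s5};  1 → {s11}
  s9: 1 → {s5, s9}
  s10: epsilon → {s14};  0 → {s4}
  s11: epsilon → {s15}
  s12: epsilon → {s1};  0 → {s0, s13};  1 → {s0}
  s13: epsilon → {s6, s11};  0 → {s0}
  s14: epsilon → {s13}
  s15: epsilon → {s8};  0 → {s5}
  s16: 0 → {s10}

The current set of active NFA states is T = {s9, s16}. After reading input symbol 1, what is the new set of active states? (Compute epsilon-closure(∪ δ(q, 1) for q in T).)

s9 on 1 → {s5, s9}.
No 1-transition from s16.
Union after reading 1: {s5, s9}.
Now take the epsilon-closure:
From s5 via epsilon: add s10.
From s10 via epsilon: add s14.
From s14 via epsilon: add s13.
From s13 via epsilon: add s6, s11.
From s11 via epsilon: add s15.
From s15 via epsilon: add s8.
No new states can be added; the closed set is {s5, s6, s8, s9, s10, s11, s13, s14, s15}.

{s5, s6, s8, s9, s10, s11, s13, s14, s15}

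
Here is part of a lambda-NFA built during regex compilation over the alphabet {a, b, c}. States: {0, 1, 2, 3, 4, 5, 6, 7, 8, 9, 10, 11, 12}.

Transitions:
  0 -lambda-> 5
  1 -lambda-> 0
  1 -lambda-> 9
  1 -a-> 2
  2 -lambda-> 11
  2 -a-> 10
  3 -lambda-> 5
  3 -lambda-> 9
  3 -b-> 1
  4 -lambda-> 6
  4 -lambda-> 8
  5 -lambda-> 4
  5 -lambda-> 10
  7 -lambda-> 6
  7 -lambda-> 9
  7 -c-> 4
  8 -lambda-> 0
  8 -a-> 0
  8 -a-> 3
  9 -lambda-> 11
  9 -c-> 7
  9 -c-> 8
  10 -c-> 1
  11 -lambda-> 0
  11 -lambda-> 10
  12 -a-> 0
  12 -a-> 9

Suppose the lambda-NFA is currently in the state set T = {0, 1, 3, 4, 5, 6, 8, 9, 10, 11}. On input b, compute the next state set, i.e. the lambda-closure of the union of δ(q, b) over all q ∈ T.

3 on b → {1}.
No b-transition from 0, 1, 4, 5, 6, 8, 9, 10, 11.
Union after reading b: {1}.
Now take the lambda-closure:
From 1 via lambda: add 0, 9.
From 0 via lambda: add 5.
From 9 via lambda: add 11.
From 5 via lambda: add 4, 10.
From 4 via lambda: add 6, 8.
No new states can be added; the closed set is {0, 1, 4, 5, 6, 8, 9, 10, 11}.

{0, 1, 4, 5, 6, 8, 9, 10, 11}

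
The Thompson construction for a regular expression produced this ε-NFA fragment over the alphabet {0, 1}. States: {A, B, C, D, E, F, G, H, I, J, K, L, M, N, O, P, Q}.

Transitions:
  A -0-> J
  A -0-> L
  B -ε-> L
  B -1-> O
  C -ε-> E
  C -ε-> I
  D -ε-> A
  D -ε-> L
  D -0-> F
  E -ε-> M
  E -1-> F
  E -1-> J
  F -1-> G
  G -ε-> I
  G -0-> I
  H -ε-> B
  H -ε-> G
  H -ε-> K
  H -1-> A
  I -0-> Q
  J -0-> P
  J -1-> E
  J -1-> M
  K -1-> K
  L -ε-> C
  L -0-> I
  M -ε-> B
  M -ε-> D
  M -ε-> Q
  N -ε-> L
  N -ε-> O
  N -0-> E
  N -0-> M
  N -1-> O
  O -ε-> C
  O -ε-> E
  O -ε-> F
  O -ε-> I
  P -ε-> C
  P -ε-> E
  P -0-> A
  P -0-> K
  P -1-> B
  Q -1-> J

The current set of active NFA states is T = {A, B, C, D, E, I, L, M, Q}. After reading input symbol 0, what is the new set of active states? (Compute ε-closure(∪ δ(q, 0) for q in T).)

A on 0 → {J, L}.
D on 0 → {F}.
I on 0 → {Q}.
L on 0 → {I}.
No 0-transition from B, C, E, M, Q.
Union after reading 0: {F, I, J, L, Q}.
Now take the ε-closure:
From L via ε: add C.
From C via ε: add E.
From E via ε: add M.
From M via ε: add B, D.
From D via ε: add A.
No new states can be added; the closed set is {A, B, C, D, E, F, I, J, L, M, Q}.

{A, B, C, D, E, F, I, J, L, M, Q}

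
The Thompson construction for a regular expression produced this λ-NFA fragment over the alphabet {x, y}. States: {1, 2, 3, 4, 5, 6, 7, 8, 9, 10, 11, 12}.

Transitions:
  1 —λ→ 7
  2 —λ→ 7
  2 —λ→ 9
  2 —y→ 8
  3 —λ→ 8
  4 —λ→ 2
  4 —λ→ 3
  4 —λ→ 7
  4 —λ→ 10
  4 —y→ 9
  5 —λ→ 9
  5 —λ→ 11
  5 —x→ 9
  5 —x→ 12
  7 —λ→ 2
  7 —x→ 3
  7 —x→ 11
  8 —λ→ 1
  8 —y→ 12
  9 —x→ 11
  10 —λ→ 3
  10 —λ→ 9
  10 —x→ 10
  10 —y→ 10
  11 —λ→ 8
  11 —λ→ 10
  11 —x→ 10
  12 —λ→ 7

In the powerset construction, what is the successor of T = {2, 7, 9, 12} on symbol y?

{1, 2, 7, 8, 9}

2 on y → {8}.
No y-transition from 7, 9, 12.
Union after reading y: {8}.
Now take the λ-closure:
From 8 via λ: add 1.
From 1 via λ: add 7.
From 7 via λ: add 2.
From 2 via λ: add 9.
No new states can be added; the closed set is {1, 2, 7, 8, 9}.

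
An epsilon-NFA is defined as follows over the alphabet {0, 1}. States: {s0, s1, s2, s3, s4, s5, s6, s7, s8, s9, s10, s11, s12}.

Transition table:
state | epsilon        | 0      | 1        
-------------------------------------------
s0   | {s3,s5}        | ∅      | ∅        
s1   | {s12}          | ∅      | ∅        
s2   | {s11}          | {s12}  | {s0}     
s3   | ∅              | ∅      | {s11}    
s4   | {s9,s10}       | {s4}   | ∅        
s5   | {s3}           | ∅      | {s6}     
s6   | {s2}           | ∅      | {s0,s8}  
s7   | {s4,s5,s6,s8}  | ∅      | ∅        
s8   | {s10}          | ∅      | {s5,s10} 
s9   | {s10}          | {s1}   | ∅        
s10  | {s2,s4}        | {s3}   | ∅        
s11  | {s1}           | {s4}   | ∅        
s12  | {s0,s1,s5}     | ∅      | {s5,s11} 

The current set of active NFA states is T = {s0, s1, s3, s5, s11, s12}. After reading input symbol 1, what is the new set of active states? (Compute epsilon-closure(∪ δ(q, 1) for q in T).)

{s0, s1, s2, s3, s5, s6, s11, s12}

s3 on 1 → {s11}.
s5 on 1 → {s6}.
s12 on 1 → {s5, s11}.
No 1-transition from s0, s1, s11.
Union after reading 1: {s5, s6, s11}.
Now take the epsilon-closure:
From s5 via epsilon: add s3.
From s6 via epsilon: add s2.
From s11 via epsilon: add s1.
From s1 via epsilon: add s12.
From s12 via epsilon: add s0.
No new states can be added; the closed set is {s0, s1, s2, s3, s5, s6, s11, s12}.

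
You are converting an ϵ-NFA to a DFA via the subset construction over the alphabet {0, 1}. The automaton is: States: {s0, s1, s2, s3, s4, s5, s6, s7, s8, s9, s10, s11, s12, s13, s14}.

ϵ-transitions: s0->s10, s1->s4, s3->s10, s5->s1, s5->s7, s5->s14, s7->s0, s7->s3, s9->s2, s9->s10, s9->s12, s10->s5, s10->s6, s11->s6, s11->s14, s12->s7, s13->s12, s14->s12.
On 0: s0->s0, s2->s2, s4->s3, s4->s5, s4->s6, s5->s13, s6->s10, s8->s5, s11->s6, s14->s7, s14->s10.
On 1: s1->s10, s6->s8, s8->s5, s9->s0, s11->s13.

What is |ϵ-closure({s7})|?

Start with {s7}.
From s7 via ϵ: add s0, s3.
From s0 via ϵ: add s10.
From s10 via ϵ: add s5, s6.
From s5 via ϵ: add s1, s14.
From s1 via ϵ: add s4.
From s14 via ϵ: add s12.
ϵ-closure = {s0, s1, s3, s4, s5, s6, s7, s10, s12, s14}, which has 10 states.

10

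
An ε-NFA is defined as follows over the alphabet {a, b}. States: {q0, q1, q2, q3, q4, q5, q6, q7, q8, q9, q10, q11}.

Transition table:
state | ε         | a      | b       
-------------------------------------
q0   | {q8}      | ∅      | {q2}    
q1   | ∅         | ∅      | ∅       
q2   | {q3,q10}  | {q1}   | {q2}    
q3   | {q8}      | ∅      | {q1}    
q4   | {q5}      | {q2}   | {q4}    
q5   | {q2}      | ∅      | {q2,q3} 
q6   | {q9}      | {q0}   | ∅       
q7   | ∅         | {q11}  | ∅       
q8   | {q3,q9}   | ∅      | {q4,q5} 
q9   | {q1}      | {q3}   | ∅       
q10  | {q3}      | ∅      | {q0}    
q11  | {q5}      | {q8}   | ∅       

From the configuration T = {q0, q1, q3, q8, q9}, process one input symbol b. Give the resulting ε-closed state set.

q0 on b → {q2}.
q3 on b → {q1}.
q8 on b → {q4, q5}.
No b-transition from q1, q9.
Union after reading b: {q1, q2, q4, q5}.
Now take the ε-closure:
From q2 via ε: add q3, q10.
From q3 via ε: add q8.
From q8 via ε: add q9.
No new states can be added; the closed set is {q1, q2, q3, q4, q5, q8, q9, q10}.

{q1, q2, q3, q4, q5, q8, q9, q10}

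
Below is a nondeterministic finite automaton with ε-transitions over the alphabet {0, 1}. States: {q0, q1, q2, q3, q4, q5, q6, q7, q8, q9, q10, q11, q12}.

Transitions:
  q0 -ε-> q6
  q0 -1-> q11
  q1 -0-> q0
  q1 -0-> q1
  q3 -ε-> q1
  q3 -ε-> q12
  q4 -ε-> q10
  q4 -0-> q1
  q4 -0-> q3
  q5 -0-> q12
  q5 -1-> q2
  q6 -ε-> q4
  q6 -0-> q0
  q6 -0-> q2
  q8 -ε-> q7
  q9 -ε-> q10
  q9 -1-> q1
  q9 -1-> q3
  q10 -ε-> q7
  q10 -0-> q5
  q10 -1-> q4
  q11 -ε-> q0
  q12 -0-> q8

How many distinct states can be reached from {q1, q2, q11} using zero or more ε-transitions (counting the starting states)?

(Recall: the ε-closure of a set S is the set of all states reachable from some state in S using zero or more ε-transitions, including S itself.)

8

Start with {q1, q2, q11}.
From q11 via ε: add q0.
From q0 via ε: add q6.
From q6 via ε: add q4.
From q4 via ε: add q10.
From q10 via ε: add q7.
ε-closure = {q0, q1, q2, q4, q6, q7, q10, q11}, which has 8 states.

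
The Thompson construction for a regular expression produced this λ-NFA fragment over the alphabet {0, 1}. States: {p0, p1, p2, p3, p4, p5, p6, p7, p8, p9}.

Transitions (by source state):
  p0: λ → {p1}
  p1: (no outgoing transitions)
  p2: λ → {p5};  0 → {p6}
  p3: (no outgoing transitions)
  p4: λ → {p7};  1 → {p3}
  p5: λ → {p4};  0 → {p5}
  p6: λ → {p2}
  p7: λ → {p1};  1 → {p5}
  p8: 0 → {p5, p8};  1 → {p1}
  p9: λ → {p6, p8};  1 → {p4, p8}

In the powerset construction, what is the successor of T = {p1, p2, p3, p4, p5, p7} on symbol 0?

p2 on 0 → {p6}.
p5 on 0 → {p5}.
No 0-transition from p1, p3, p4, p7.
Union after reading 0: {p5, p6}.
Now take the λ-closure:
From p5 via λ: add p4.
From p6 via λ: add p2.
From p4 via λ: add p7.
From p7 via λ: add p1.
No new states can be added; the closed set is {p1, p2, p4, p5, p6, p7}.

{p1, p2, p4, p5, p6, p7}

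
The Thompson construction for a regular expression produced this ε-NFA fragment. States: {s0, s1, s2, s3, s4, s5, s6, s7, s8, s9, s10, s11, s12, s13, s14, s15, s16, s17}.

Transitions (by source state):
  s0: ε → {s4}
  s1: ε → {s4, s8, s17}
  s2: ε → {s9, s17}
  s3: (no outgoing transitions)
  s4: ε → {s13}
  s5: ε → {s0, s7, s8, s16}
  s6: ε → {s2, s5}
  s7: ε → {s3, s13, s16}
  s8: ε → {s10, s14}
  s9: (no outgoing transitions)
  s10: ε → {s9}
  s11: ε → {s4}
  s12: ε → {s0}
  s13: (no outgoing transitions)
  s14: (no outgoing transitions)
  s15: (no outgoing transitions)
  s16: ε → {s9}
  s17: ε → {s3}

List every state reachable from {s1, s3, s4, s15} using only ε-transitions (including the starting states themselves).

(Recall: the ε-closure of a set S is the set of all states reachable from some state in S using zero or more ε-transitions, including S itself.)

Start with {s1, s3, s4, s15}.
From s1 via ε: add s8, s17.
From s4 via ε: add s13.
From s8 via ε: add s10, s14.
From s10 via ε: add s9.
No new states can be added; the closed set is {s1, s3, s4, s8, s9, s10, s13, s14, s15, s17}.

{s1, s3, s4, s8, s9, s10, s13, s14, s15, s17}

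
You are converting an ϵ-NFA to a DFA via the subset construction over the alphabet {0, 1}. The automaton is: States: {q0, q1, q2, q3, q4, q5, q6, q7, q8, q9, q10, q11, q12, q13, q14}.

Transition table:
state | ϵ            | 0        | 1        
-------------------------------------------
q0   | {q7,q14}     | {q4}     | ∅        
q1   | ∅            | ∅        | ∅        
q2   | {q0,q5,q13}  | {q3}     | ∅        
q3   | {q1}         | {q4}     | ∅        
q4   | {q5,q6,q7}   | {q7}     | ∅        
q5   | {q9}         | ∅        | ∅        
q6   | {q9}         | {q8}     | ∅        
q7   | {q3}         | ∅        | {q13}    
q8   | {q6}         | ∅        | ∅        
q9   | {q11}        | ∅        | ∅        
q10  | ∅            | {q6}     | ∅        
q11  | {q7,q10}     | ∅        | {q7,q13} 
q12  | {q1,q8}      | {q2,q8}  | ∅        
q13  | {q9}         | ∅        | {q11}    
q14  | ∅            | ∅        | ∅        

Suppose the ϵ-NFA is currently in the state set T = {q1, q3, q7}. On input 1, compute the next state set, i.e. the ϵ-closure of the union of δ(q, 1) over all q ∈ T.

q7 on 1 → {q13}.
No 1-transition from q1, q3.
Union after reading 1: {q13}.
Now take the ϵ-closure:
From q13 via ϵ: add q9.
From q9 via ϵ: add q11.
From q11 via ϵ: add q7, q10.
From q7 via ϵ: add q3.
From q3 via ϵ: add q1.
No new states can be added; the closed set is {q1, q3, q7, q9, q10, q11, q13}.

{q1, q3, q7, q9, q10, q11, q13}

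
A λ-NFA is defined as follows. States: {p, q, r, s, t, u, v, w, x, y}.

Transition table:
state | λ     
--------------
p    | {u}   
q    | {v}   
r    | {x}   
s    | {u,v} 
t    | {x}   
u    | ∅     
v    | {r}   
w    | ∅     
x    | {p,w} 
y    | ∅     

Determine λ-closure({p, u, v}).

Start with {p, u, v}.
From v via λ: add r.
From r via λ: add x.
From x via λ: add w.
No new states can be added; the closed set is {p, r, u, v, w, x}.

{p, r, u, v, w, x}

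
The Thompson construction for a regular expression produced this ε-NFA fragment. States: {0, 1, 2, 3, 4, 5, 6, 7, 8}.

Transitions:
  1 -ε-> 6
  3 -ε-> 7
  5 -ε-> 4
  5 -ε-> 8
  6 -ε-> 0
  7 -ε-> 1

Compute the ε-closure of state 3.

Start with {3}.
From 3 via ε: add 7.
From 7 via ε: add 1.
From 1 via ε: add 6.
From 6 via ε: add 0.
No new states can be added; the closed set is {0, 1, 3, 6, 7}.

{0, 1, 3, 6, 7}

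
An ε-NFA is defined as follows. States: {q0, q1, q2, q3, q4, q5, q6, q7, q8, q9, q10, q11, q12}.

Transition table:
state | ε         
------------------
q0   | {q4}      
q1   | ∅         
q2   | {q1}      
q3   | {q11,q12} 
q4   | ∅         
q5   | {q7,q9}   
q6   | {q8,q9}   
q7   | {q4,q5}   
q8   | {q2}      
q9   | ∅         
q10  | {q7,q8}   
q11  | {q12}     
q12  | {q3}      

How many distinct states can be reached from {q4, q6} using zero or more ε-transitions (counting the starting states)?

6

Start with {q4, q6}.
From q6 via ε: add q8, q9.
From q8 via ε: add q2.
From q2 via ε: add q1.
ε-closure = {q1, q2, q4, q6, q8, q9}, which has 6 states.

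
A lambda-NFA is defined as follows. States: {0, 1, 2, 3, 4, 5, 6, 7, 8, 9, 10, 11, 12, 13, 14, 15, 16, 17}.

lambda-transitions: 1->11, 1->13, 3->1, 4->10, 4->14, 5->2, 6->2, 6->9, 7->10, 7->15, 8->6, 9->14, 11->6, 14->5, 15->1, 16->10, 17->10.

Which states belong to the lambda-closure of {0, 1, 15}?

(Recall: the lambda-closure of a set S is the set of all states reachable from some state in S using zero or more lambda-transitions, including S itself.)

{0, 1, 2, 5, 6, 9, 11, 13, 14, 15}

Start with {0, 1, 15}.
From 1 via lambda: add 11, 13.
From 11 via lambda: add 6.
From 6 via lambda: add 2, 9.
From 9 via lambda: add 14.
From 14 via lambda: add 5.
No new states can be added; the closed set is {0, 1, 2, 5, 6, 9, 11, 13, 14, 15}.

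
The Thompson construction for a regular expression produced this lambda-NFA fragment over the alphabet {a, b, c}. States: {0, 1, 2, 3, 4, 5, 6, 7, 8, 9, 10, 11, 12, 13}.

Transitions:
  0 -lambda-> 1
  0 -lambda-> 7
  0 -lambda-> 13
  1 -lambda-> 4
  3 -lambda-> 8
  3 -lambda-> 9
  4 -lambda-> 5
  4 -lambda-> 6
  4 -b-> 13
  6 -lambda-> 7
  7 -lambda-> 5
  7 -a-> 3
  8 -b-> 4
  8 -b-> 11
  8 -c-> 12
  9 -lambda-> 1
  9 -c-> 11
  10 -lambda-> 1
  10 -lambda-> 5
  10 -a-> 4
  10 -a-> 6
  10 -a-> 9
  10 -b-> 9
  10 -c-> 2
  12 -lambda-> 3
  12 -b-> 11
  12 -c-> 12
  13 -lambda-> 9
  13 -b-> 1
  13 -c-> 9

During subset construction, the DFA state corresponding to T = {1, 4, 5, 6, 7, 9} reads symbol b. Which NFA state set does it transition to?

{1, 4, 5, 6, 7, 9, 13}

4 on b → {13}.
No b-transition from 1, 5, 6, 7, 9.
Union after reading b: {13}.
Now take the lambda-closure:
From 13 via lambda: add 9.
From 9 via lambda: add 1.
From 1 via lambda: add 4.
From 4 via lambda: add 5, 6.
From 6 via lambda: add 7.
No new states can be added; the closed set is {1, 4, 5, 6, 7, 9, 13}.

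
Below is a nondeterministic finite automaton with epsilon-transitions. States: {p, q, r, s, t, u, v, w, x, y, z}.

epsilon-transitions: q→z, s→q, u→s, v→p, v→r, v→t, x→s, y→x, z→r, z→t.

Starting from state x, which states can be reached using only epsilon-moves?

{q, r, s, t, x, z}

Start with {x}.
From x via epsilon: add s.
From s via epsilon: add q.
From q via epsilon: add z.
From z via epsilon: add r, t.
No new states can be added; the closed set is {q, r, s, t, x, z}.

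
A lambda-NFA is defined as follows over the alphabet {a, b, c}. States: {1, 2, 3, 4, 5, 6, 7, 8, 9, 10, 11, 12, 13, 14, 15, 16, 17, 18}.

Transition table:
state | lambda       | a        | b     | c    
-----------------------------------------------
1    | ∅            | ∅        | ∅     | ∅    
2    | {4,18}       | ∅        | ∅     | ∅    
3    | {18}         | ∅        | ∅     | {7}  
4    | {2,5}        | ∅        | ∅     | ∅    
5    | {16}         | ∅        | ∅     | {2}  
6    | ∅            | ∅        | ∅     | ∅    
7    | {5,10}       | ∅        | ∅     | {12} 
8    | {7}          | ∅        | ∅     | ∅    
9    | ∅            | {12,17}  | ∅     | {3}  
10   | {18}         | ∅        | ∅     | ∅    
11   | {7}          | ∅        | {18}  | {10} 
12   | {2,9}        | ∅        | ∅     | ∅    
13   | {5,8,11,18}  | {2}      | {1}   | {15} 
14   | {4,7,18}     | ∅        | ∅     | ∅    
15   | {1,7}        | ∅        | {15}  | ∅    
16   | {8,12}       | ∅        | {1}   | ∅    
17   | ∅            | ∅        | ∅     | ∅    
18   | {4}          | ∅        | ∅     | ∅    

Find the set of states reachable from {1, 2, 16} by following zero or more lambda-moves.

Start with {1, 2, 16}.
From 2 via lambda: add 4, 18.
From 16 via lambda: add 8, 12.
From 4 via lambda: add 5.
From 8 via lambda: add 7.
From 12 via lambda: add 9.
From 7 via lambda: add 10.
No new states can be added; the closed set is {1, 2, 4, 5, 7, 8, 9, 10, 12, 16, 18}.

{1, 2, 4, 5, 7, 8, 9, 10, 12, 16, 18}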